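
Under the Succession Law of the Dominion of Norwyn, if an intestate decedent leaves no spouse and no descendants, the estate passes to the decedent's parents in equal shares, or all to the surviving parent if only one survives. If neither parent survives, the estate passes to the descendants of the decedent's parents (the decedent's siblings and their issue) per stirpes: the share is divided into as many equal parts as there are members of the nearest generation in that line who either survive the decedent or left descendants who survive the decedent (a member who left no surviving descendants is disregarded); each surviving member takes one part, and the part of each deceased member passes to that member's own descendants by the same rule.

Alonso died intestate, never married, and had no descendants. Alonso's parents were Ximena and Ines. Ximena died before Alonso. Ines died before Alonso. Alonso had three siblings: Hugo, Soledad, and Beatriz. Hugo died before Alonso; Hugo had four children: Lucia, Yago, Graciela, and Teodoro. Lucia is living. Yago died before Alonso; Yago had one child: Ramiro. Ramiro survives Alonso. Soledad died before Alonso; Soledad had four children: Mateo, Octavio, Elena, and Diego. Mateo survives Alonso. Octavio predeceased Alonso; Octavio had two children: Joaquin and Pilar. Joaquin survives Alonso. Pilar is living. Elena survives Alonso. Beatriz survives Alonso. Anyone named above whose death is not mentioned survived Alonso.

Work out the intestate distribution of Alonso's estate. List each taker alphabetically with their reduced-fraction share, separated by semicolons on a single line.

Neither parent survives and there are no descendants, so the estate passes to Alonso's siblings and their issue per stirpes.
The estate is divided into 3 equal shares of 1/3 among Hugo, Soledad, Beatriz.
Hugo predeceased; the 1/3 allotted to Hugo's branch passes to Hugo's issue by representation.
The 1/3 is divided into 4 equal shares of 1/12 among Lucia, Yago, Graciela, Teodoro.
Lucia is living and takes 1/12.
Yago predeceased; the 1/12 allotted to Yago's branch passes to Yago's issue by representation.
Ramiro is the sole taker at this level and receives the full 1/12.
Graciela is living and takes 1/12.
Teodoro is living and takes 1/12.
Soledad predeceased; the 1/3 allotted to Soledad's branch passes to Soledad's issue by representation.
The 1/3 is divided into 4 equal shares of 1/12 among Mateo, Octavio, Elena, Diego.
Mateo is living and takes 1/12.
Octavio predeceased; the 1/12 allotted to Octavio's branch passes to Octavio's issue by representation.
The 1/12 is divided into 2 equal shares of 1/24 among Joaquin, Pilar.
Joaquin is living and takes 1/24.
Pilar is living and takes 1/24.
Elena is living and takes 1/12.
Diego is living and takes 1/12.
Beatriz is living and takes 1/3.

Beatriz 1/3; Diego 1/12; Elena 1/12; Graciela 1/12; Joaquin 1/24; Lucia 1/12; Mateo 1/12; Pilar 1/24; Ramiro 1/12; Teodoro 1/12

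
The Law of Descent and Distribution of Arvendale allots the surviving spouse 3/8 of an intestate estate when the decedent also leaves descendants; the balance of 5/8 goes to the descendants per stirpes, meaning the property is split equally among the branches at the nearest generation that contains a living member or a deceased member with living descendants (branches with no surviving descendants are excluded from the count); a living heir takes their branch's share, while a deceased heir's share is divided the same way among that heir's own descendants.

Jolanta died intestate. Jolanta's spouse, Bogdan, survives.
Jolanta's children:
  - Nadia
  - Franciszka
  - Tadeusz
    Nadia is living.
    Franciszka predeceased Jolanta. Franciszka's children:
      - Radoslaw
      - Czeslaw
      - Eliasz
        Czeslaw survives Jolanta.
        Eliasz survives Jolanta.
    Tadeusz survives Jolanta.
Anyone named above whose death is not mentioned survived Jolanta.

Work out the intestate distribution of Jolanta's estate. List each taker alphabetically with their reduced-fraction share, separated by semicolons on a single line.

Bogdan 3/8; Czeslaw 5/72; Eliasz 5/72; Nadia 5/24; Radoslaw 5/72; Tadeusz 5/24

Bogdan, as surviving spouse, takes 3/8.
The remaining 5/8 passes to Jolanta's descendants per stirpes.
The 5/8 is divided into 3 equal shares of 5/24 among Nadia, Franciszka, Tadeusz.
Nadia is living and takes 5/24.
Franciszka predeceased; the 5/24 allotted to Franciszka's branch passes to Franciszka's issue by representation.
The 5/24 is divided into 3 equal shares of 5/72 among Radoslaw, Czeslaw, Eliasz.
Radoslaw is living and takes 5/72.
Czeslaw is living and takes 5/72.
Eliasz is living and takes 5/72.
Tadeusz is living and takes 5/24.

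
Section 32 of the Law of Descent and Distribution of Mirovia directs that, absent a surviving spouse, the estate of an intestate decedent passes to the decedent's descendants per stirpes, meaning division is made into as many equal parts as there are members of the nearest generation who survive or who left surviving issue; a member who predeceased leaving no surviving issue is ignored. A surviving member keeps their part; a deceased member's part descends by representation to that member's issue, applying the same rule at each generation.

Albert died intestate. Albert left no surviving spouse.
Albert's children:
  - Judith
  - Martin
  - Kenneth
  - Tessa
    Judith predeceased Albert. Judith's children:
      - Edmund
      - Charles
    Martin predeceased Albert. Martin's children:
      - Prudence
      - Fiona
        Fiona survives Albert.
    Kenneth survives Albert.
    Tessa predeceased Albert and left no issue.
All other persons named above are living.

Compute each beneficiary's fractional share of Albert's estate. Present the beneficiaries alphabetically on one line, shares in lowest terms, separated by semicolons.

There is no surviving spouse, so the entire estate passes to Albert's descendants per stirpes.
Tessa left no surviving issue, so that branch lapses and is disregarded.
The estate is divided into 3 equal shares of 1/3 among Judith, Martin, Kenneth.
Judith predeceased; the 1/3 allotted to Judith's branch passes to Judith's issue by representation.
The 1/3 is divided into 2 equal shares of 1/6 among Edmund, Charles.
Edmund is living and takes 1/6.
Charles is living and takes 1/6.
Martin predeceased; the 1/3 allotted to Martin's branch passes to Martin's issue by representation.
The 1/3 is divided into 2 equal shares of 1/6 among Prudence, Fiona.
Prudence is living and takes 1/6.
Fiona is living and takes 1/6.
Kenneth is living and takes 1/3.

Charles 1/6; Edmund 1/6; Fiona 1/6; Kenneth 1/3; Prudence 1/6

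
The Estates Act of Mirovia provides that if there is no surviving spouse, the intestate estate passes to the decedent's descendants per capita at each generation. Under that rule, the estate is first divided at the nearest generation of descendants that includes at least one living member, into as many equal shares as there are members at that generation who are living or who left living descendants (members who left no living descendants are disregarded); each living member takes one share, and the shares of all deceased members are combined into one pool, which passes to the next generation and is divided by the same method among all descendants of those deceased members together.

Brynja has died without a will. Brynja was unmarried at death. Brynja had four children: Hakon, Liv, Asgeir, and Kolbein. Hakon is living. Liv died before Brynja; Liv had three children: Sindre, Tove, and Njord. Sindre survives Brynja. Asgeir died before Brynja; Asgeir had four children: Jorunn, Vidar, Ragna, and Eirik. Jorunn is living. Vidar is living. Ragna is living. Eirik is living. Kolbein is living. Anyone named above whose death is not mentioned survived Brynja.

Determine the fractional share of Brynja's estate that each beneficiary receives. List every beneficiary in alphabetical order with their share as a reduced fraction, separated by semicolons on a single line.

Eirik 1/14; Hakon 1/4; Jorunn 1/14; Kolbein 1/4; Njord 1/14; Ragna 1/14; Sindre 1/14; Tove 1/14; Vidar 1/14

There is no surviving spouse, so the entire estate passes to Brynja's descendants per capita at each generation.
At generation 1 (Hakon, Liv, Asgeir, Kolbein) there are 4 shares of (1)/4 = 1/4 each.
Living: Hakon and Kolbein — each takes 1/4.
Deceased: Liv and Asgeir. Their combined 1/2 is pooled and carried to generation 2.
At generation 2 (Sindre, Tove, Njord, Jorunn, Vidar, Ragna, Eirik) there are 7 shares of (1/2)/7 = 1/14 each.
Living: Sindre, Tove, Njord, Jorunn, Vidar, Ragna, and Eirik — each takes 1/14.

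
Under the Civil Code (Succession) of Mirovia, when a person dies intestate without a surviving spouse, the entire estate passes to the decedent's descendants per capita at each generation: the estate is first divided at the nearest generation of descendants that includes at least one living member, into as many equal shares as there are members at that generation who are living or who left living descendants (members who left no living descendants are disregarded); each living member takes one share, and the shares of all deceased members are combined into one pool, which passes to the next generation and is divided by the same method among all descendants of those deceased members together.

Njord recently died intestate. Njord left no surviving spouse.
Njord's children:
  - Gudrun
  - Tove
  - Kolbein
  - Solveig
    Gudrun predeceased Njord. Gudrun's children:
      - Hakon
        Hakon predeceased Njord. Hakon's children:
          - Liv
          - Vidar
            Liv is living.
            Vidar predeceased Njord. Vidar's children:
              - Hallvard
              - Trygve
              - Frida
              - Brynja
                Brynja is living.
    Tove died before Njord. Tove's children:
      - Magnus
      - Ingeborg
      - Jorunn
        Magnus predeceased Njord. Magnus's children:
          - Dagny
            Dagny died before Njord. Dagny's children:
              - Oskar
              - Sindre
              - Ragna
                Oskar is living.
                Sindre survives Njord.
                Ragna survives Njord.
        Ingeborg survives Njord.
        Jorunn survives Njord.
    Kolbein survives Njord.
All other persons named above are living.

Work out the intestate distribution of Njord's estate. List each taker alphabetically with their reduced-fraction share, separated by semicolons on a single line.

There is no surviving spouse, so the entire estate passes to Njord's descendants per capita at each generation.
At generation 1 (Gudrun, Tove, Kolbein, Solveig) there are 4 shares of (1)/4 = 1/4 each.
Living: Kolbein and Solveig — each takes 1/4.
Deceased: Gudrun and Tove. Their combined 1/2 is pooled and carried to generation 2.
At generation 2 (Hakon, Magnus, Ingeborg, Jorunn) there are 4 shares of (1/2)/4 = 1/8 each.
Living: Ingeborg and Jorunn — each takes 1/8.
Deceased: Hakon and Magnus. Their combined 1/4 is pooled and carried to generation 3.
At generation 3 (Liv, Vidar, Dagny) there are 3 shares of (1/4)/3 = 1/12 each.
Living: Liv — each takes 1/12.
Deceased: Vidar and Dagny. Their combined 1/6 is pooled and carried to generation 4.
At generation 4 (Hallvard, Trygve, Frida, Brynja, Oskar, Sindre, Ragna) there are 7 shares of (1/6)/7 = 1/42 each.
Living: Hallvard, Trygve, Frida, Brynja, Oskar, Sindre, and Ragna — each takes 1/42.

Brynja 1/42; Frida 1/42; Hallvard 1/42; Ingeborg 1/8; Jorunn 1/8; Kolbein 1/4; Liv 1/12; Oskar 1/42; Ragna 1/42; Sindre 1/42; Solveig 1/4; Trygve 1/42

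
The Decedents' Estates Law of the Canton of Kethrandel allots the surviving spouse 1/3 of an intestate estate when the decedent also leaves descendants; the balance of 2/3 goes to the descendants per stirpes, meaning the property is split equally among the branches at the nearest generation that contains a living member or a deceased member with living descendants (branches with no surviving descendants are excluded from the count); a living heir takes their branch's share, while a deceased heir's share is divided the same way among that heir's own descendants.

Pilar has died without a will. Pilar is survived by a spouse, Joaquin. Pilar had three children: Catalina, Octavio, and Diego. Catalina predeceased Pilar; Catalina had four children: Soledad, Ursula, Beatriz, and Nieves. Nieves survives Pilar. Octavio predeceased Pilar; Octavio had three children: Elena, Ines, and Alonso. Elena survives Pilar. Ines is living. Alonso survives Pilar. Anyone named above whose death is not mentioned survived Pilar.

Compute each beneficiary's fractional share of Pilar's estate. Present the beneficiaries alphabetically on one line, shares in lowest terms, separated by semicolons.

Joaquin, as surviving spouse, takes 1/3.
The remaining 2/3 passes to Pilar's descendants per stirpes.
The 2/3 is divided into 3 equal shares of 2/9 among Catalina, Octavio, Diego.
Catalina predeceased; the 2/9 allotted to Catalina's branch passes to Catalina's issue by representation.
The 2/9 is divided into 4 equal shares of 1/18 among Soledad, Ursula, Beatriz, Nieves.
Soledad is living and takes 1/18.
Ursula is living and takes 1/18.
Beatriz is living and takes 1/18.
Nieves is living and takes 1/18.
Octavio predeceased; the 2/9 allotted to Octavio's branch passes to Octavio's issue by representation.
The 2/9 is divided into 3 equal shares of 2/27 among Elena, Ines, Alonso.
Elena is living and takes 2/27.
Ines is living and takes 2/27.
Alonso is living and takes 2/27.
Diego is living and takes 2/9.

Alonso 2/27; Beatriz 1/18; Diego 2/9; Elena 2/27; Ines 2/27; Joaquin 1/3; Nieves 1/18; Soledad 1/18; Ursula 1/18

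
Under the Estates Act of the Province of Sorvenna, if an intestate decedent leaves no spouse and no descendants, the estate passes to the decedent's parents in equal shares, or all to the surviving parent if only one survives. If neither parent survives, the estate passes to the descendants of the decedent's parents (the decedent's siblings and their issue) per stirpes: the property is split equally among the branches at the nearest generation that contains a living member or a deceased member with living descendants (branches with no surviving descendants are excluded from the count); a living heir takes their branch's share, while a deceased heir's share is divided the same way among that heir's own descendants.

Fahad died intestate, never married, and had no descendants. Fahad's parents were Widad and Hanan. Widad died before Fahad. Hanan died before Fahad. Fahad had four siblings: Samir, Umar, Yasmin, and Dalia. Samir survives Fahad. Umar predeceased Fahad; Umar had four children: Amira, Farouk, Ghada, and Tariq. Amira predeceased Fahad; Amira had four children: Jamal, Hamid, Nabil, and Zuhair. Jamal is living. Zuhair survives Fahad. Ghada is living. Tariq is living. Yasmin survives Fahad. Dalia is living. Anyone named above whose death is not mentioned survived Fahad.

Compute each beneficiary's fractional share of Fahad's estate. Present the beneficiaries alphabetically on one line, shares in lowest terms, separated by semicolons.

Dalia 1/4; Farouk 1/16; Ghada 1/16; Hamid 1/64; Jamal 1/64; Nabil 1/64; Samir 1/4; Tariq 1/16; Yasmin 1/4; Zuhair 1/64

Neither parent survives and there are no descendants, so the estate passes to Fahad's siblings and their issue per stirpes.
The estate is divided into 4 equal shares of 1/4 among Samir, Umar, Yasmin, Dalia.
Samir is living and takes 1/4.
Umar predeceased; the 1/4 allotted to Umar's branch passes to Umar's issue by representation.
The 1/4 is divided into 4 equal shares of 1/16 among Amira, Farouk, Ghada, Tariq.
Amira predeceased; the 1/16 allotted to Amira's branch passes to Amira's issue by representation.
The 1/16 is divided into 4 equal shares of 1/64 among Jamal, Hamid, Nabil, Zuhair.
Jamal is living and takes 1/64.
Hamid is living and takes 1/64.
Nabil is living and takes 1/64.
Zuhair is living and takes 1/64.
Farouk is living and takes 1/16.
Ghada is living and takes 1/16.
Tariq is living and takes 1/16.
Yasmin is living and takes 1/4.
Dalia is living and takes 1/4.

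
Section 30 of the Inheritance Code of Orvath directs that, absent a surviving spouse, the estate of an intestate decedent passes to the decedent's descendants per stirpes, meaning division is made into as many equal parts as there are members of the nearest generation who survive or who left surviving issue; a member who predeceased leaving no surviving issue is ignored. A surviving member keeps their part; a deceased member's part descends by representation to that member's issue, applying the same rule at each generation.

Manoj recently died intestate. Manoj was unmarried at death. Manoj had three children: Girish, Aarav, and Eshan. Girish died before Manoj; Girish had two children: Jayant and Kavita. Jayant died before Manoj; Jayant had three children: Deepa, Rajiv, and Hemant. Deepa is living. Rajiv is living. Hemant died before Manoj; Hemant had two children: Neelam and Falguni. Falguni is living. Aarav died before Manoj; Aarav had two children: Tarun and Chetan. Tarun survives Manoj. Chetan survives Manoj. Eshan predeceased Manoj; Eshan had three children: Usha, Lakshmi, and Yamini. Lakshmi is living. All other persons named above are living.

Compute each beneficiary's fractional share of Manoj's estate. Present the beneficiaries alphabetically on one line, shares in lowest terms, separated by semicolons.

Chetan 1/6; Deepa 1/18; Falguni 1/36; Kavita 1/6; Lakshmi 1/9; Neelam 1/36; Rajiv 1/18; Tarun 1/6; Usha 1/9; Yamini 1/9

There is no surviving spouse, so the entire estate passes to Manoj's descendants per stirpes.
The estate is divided into 3 equal shares of 1/3 among Girish, Aarav, Eshan.
Girish predeceased; the 1/3 allotted to Girish's branch passes to Girish's issue by representation.
The 1/3 is divided into 2 equal shares of 1/6 among Jayant, Kavita.
Jayant predeceased; the 1/6 allotted to Jayant's branch passes to Jayant's issue by representation.
The 1/6 is divided into 3 equal shares of 1/18 among Deepa, Rajiv, Hemant.
Deepa is living and takes 1/18.
Rajiv is living and takes 1/18.
Hemant predeceased; the 1/18 allotted to Hemant's branch passes to Hemant's issue by representation.
The 1/18 is divided into 2 equal shares of 1/36 among Neelam, Falguni.
Neelam is living and takes 1/36.
Falguni is living and takes 1/36.
Kavita is living and takes 1/6.
Aarav predeceased; the 1/3 allotted to Aarav's branch passes to Aarav's issue by representation.
The 1/3 is divided into 2 equal shares of 1/6 among Tarun, Chetan.
Tarun is living and takes 1/6.
Chetan is living and takes 1/6.
Eshan predeceased; the 1/3 allotted to Eshan's branch passes to Eshan's issue by representation.
The 1/3 is divided into 3 equal shares of 1/9 among Usha, Lakshmi, Yamini.
Usha is living and takes 1/9.
Lakshmi is living and takes 1/9.
Yamini is living and takes 1/9.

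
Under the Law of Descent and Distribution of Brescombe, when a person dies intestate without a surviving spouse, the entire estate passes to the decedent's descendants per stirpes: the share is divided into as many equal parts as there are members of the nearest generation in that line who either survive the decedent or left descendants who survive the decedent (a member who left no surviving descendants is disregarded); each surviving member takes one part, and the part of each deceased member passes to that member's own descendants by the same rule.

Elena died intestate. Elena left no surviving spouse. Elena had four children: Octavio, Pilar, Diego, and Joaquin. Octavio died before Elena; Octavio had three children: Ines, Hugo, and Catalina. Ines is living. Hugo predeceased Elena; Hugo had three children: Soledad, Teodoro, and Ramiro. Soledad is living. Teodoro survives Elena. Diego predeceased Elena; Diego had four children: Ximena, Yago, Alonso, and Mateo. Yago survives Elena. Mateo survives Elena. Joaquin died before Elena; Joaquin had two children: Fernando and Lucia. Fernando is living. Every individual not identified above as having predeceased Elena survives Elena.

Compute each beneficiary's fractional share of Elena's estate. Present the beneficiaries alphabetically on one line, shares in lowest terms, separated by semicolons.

Alonso 1/16; Catalina 1/12; Fernando 1/8; Ines 1/12; Lucia 1/8; Mateo 1/16; Pilar 1/4; Ramiro 1/36; Soledad 1/36; Teodoro 1/36; Ximena 1/16; Yago 1/16

There is no surviving spouse, so the entire estate passes to Elena's descendants per stirpes.
The estate is divided into 4 equal shares of 1/4 among Octavio, Pilar, Diego, Joaquin.
Octavio predeceased; the 1/4 allotted to Octavio's branch passes to Octavio's issue by representation.
The 1/4 is divided into 3 equal shares of 1/12 among Ines, Hugo, Catalina.
Ines is living and takes 1/12.
Hugo predeceased; the 1/12 allotted to Hugo's branch passes to Hugo's issue by representation.
The 1/12 is divided into 3 equal shares of 1/36 among Soledad, Teodoro, Ramiro.
Soledad is living and takes 1/36.
Teodoro is living and takes 1/36.
Ramiro is living and takes 1/36.
Catalina is living and takes 1/12.
Pilar is living and takes 1/4.
Diego predeceased; the 1/4 allotted to Diego's branch passes to Diego's issue by representation.
The 1/4 is divided into 4 equal shares of 1/16 among Ximena, Yago, Alonso, Mateo.
Ximena is living and takes 1/16.
Yago is living and takes 1/16.
Alonso is living and takes 1/16.
Mateo is living and takes 1/16.
Joaquin predeceased; the 1/4 allotted to Joaquin's branch passes to Joaquin's issue by representation.
The 1/4 is divided into 2 equal shares of 1/8 among Fernando, Lucia.
Fernando is living and takes 1/8.
Lucia is living and takes 1/8.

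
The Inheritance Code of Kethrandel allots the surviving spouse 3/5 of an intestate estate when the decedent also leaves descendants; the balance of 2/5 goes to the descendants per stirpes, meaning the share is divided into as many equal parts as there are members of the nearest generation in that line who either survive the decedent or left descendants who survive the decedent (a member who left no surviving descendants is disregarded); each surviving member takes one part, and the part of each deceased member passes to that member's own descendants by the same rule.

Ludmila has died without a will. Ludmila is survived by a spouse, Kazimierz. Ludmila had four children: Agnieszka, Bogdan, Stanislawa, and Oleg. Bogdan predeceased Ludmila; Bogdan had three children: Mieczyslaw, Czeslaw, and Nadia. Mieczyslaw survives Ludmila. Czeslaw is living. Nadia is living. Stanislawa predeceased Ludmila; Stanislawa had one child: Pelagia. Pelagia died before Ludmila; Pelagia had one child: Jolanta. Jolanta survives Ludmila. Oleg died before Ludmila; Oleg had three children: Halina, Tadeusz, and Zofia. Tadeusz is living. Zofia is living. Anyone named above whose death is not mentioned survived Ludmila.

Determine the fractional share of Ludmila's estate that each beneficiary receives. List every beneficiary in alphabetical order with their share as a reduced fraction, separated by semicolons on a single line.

Kazimierz, as surviving spouse, takes 3/5.
The remaining 2/5 passes to Ludmila's descendants per stirpes.
The 2/5 is divided into 4 equal shares of 1/10 among Agnieszka, Bogdan, Stanislawa, Oleg.
Agnieszka is living and takes 1/10.
Bogdan predeceased; the 1/10 allotted to Bogdan's branch passes to Bogdan's issue by representation.
The 1/10 is divided into 3 equal shares of 1/30 among Mieczyslaw, Czeslaw, Nadia.
Mieczyslaw is living and takes 1/30.
Czeslaw is living and takes 1/30.
Nadia is living and takes 1/30.
Stanislawa predeceased; the 1/10 allotted to Stanislawa's branch passes to Stanislawa's issue by representation.
Pelagia's line is the sole branch at this level, so the full 1/10 passes to Pelagia's issue by representation.
Jolanta is the sole taker at this level and receives the full 1/10.
Oleg predeceased; the 1/10 allotted to Oleg's branch passes to Oleg's issue by representation.
The 1/10 is divided into 3 equal shares of 1/30 among Halina, Tadeusz, Zofia.
Halina is living and takes 1/30.
Tadeusz is living and takes 1/30.
Zofia is living and takes 1/30.

Agnieszka 1/10; Czeslaw 1/30; Halina 1/30; Jolanta 1/10; Kazimierz 3/5; Mieczyslaw 1/30; Nadia 1/30; Tadeusz 1/30; Zofia 1/30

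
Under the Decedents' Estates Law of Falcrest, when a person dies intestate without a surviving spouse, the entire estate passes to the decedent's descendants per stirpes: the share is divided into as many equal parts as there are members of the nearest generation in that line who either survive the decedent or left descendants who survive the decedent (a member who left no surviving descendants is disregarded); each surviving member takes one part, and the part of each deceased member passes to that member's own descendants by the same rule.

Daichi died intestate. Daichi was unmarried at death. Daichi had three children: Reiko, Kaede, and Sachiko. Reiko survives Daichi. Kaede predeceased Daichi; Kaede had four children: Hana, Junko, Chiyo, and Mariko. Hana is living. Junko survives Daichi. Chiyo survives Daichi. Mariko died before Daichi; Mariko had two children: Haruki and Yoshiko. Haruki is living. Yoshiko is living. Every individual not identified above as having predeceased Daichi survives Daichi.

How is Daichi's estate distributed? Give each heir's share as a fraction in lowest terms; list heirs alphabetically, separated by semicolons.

There is no surviving spouse, so the entire estate passes to Daichi's descendants per stirpes.
The estate is divided into 3 equal shares of 1/3 among Reiko, Kaede, Sachiko.
Reiko is living and takes 1/3.
Kaede predeceased; the 1/3 allotted to Kaede's branch passes to Kaede's issue by representation.
The 1/3 is divided into 4 equal shares of 1/12 among Hana, Junko, Chiyo, Mariko.
Hana is living and takes 1/12.
Junko is living and takes 1/12.
Chiyo is living and takes 1/12.
Mariko predeceased; the 1/12 allotted to Mariko's branch passes to Mariko's issue by representation.
The 1/12 is divided into 2 equal shares of 1/24 among Haruki, Yoshiko.
Haruki is living and takes 1/24.
Yoshiko is living and takes 1/24.
Sachiko is living and takes 1/3.

Chiyo 1/12; Hana 1/12; Haruki 1/24; Junko 1/12; Reiko 1/3; Sachiko 1/3; Yoshiko 1/24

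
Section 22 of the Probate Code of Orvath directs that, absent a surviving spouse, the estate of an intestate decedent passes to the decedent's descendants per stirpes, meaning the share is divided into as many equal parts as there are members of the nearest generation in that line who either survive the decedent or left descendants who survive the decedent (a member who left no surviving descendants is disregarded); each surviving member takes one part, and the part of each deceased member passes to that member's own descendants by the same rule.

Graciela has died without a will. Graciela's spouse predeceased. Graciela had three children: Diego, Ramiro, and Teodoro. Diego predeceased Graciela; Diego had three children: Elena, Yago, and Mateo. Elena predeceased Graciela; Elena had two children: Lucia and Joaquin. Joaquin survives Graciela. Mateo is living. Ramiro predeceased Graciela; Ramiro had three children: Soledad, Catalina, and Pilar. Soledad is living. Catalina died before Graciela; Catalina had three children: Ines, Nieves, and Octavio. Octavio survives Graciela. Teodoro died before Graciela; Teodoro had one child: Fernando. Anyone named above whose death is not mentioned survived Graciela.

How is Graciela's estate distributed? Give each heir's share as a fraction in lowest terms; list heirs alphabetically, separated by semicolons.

Fernando 1/3; Ines 1/27; Joaquin 1/18; Lucia 1/18; Mateo 1/9; Nieves 1/27; Octavio 1/27; Pilar 1/9; Soledad 1/9; Yago 1/9

There is no surviving spouse, so the entire estate passes to Graciela's descendants per stirpes.
The estate is divided into 3 equal shares of 1/3 among Diego, Ramiro, Teodoro.
Diego predeceased; the 1/3 allotted to Diego's branch passes to Diego's issue by representation.
The 1/3 is divided into 3 equal shares of 1/9 among Elena, Yago, Mateo.
Elena predeceased; the 1/9 allotted to Elena's branch passes to Elena's issue by representation.
The 1/9 is divided into 2 equal shares of 1/18 among Lucia, Joaquin.
Lucia is living and takes 1/18.
Joaquin is living and takes 1/18.
Yago is living and takes 1/9.
Mateo is living and takes 1/9.
Ramiro predeceased; the 1/3 allotted to Ramiro's branch passes to Ramiro's issue by representation.
The 1/3 is divided into 3 equal shares of 1/9 among Soledad, Catalina, Pilar.
Soledad is living and takes 1/9.
Catalina predeceased; the 1/9 allotted to Catalina's branch passes to Catalina's issue by representation.
The 1/9 is divided into 3 equal shares of 1/27 among Ines, Nieves, Octavio.
Ines is living and takes 1/27.
Nieves is living and takes 1/27.
Octavio is living and takes 1/27.
Pilar is living and takes 1/9.
Teodoro predeceased; the 1/3 allotted to Teodoro's branch passes to Teodoro's issue by representation.
Fernando is the sole taker at this level and receives the full 1/3.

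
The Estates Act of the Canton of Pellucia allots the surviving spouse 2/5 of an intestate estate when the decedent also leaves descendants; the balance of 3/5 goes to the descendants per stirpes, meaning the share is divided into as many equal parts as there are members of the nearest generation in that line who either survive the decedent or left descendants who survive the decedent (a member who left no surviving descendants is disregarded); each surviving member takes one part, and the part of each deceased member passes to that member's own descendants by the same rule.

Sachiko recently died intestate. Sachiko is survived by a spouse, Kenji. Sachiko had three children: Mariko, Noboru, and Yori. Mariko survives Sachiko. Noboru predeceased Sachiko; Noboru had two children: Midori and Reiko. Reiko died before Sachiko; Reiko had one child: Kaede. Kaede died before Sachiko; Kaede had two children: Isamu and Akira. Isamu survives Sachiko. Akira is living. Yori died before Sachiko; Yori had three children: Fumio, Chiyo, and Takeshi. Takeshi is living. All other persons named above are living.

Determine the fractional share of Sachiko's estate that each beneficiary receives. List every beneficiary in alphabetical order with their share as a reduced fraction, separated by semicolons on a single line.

Akira 1/20; Chiyo 1/15; Fumio 1/15; Isamu 1/20; Kenji 2/5; Mariko 1/5; Midori 1/10; Takeshi 1/15

Kenji, as surviving spouse, takes 2/5.
The remaining 3/5 passes to Sachiko's descendants per stirpes.
The 3/5 is divided into 3 equal shares of 1/5 among Mariko, Noboru, Yori.
Mariko is living and takes 1/5.
Noboru predeceased; the 1/5 allotted to Noboru's branch passes to Noboru's issue by representation.
The 1/5 is divided into 2 equal shares of 1/10 among Midori, Reiko.
Midori is living and takes 1/10.
Reiko predeceased; the 1/10 allotted to Reiko's branch passes to Reiko's issue by representation.
Kaede's line is the sole branch at this level, so the full 1/10 passes to Kaede's issue by representation.
The 1/10 is divided into 2 equal shares of 1/20 among Isamu, Akira.
Isamu is living and takes 1/20.
Akira is living and takes 1/20.
Yori predeceased; the 1/5 allotted to Yori's branch passes to Yori's issue by representation.
The 1/5 is divided into 3 equal shares of 1/15 among Fumio, Chiyo, Takeshi.
Fumio is living and takes 1/15.
Chiyo is living and takes 1/15.
Takeshi is living and takes 1/15.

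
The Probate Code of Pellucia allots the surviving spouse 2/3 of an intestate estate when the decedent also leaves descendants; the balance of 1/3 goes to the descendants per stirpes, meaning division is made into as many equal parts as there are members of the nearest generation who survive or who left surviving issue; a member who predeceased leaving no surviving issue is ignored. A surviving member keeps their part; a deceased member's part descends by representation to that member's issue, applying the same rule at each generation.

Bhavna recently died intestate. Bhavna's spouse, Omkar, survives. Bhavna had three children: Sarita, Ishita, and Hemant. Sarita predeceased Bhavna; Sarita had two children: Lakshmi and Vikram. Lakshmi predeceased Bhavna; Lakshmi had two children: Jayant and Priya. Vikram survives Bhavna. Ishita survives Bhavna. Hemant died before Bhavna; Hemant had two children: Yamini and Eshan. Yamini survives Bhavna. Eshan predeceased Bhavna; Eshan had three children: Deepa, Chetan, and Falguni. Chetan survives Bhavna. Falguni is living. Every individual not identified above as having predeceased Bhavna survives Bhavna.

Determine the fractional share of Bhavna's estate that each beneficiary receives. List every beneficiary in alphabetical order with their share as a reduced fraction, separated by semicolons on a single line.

Chetan 1/54; Deepa 1/54; Falguni 1/54; Ishita 1/9; Jayant 1/36; Omkar 2/3; Priya 1/36; Vikram 1/18; Yamini 1/18

Omkar, as surviving spouse, takes 2/3.
The remaining 1/3 passes to Bhavna's descendants per stirpes.
The 1/3 is divided into 3 equal shares of 1/9 among Sarita, Ishita, Hemant.
Sarita predeceased; the 1/9 allotted to Sarita's branch passes to Sarita's issue by representation.
The 1/9 is divided into 2 equal shares of 1/18 among Lakshmi, Vikram.
Lakshmi predeceased; the 1/18 allotted to Lakshmi's branch passes to Lakshmi's issue by representation.
The 1/18 is divided into 2 equal shares of 1/36 among Jayant, Priya.
Jayant is living and takes 1/36.
Priya is living and takes 1/36.
Vikram is living and takes 1/18.
Ishita is living and takes 1/9.
Hemant predeceased; the 1/9 allotted to Hemant's branch passes to Hemant's issue by representation.
The 1/9 is divided into 2 equal shares of 1/18 among Yamini, Eshan.
Yamini is living and takes 1/18.
Eshan predeceased; the 1/18 allotted to Eshan's branch passes to Eshan's issue by representation.
The 1/18 is divided into 3 equal shares of 1/54 among Deepa, Chetan, Falguni.
Deepa is living and takes 1/54.
Chetan is living and takes 1/54.
Falguni is living and takes 1/54.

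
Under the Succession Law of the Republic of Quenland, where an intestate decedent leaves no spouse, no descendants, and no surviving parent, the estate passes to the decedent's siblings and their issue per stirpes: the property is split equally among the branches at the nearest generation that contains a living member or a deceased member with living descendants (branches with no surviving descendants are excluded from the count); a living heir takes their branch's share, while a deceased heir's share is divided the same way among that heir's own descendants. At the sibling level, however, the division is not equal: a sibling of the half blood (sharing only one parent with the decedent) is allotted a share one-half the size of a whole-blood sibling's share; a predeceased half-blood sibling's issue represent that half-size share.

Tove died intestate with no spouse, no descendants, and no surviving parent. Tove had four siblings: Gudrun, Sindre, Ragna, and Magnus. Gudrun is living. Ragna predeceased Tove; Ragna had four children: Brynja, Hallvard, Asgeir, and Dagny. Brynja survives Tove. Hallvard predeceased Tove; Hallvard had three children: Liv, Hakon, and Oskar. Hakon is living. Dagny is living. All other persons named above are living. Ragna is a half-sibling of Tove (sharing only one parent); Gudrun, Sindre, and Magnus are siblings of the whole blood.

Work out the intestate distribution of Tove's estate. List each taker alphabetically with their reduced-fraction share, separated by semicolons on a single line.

Asgeir 1/28; Brynja 1/28; Dagny 1/28; Gudrun 2/7; Hakon 1/84; Liv 1/84; Magnus 2/7; Oskar 1/84; Sindre 2/7

No spouse, descendants, or parent survives, so the estate passes to Tove's siblings per stirpes.
Half-blood siblings count for one-half the weight of whole-blood siblings at the initial division.
Dividing 1 in proportion to weights (total weight 7/2): Gudrun (weight 1) → 2/7; Sindre (weight 1) → 2/7; Ragna (weight 1/2) → 1/7; Magnus (weight 1) → 2/7.
Gudrun is living and takes 2/7.
Sindre is living and takes 2/7.
Ragna predeceased; the 1/7 allotted to Ragna's branch passes to Ragna's issue by representation.
The 1/7 is divided into 4 equal shares of 1/28 among Brynja, Hallvard, Asgeir, Dagny.
Brynja is living and takes 1/28.
Hallvard predeceased; the 1/28 allotted to Hallvard's branch passes to Hallvard's issue by representation.
The 1/28 is divided into 3 equal shares of 1/84 among Liv, Hakon, Oskar.
Liv is living and takes 1/84.
Hakon is living and takes 1/84.
Oskar is living and takes 1/84.
Asgeir is living and takes 1/28.
Dagny is living and takes 1/28.
Magnus is living and takes 2/7.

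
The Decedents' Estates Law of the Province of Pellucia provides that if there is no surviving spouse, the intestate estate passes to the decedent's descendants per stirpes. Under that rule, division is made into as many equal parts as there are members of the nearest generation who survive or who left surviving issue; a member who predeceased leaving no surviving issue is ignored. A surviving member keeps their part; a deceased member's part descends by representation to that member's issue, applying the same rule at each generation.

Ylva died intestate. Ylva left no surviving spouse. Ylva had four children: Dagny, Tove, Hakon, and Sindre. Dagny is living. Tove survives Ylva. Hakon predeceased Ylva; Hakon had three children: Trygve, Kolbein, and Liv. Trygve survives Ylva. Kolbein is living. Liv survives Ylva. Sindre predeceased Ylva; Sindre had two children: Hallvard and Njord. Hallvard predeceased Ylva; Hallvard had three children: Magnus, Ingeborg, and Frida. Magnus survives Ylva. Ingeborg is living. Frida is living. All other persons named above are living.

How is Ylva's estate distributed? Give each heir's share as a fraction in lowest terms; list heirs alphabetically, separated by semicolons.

There is no surviving spouse, so the entire estate passes to Ylva's descendants per stirpes.
The estate is divided into 4 equal shares of 1/4 among Dagny, Tove, Hakon, Sindre.
Dagny is living and takes 1/4.
Tove is living and takes 1/4.
Hakon predeceased; the 1/4 allotted to Hakon's branch passes to Hakon's issue by representation.
The 1/4 is divided into 3 equal shares of 1/12 among Trygve, Kolbein, Liv.
Trygve is living and takes 1/12.
Kolbein is living and takes 1/12.
Liv is living and takes 1/12.
Sindre predeceased; the 1/4 allotted to Sindre's branch passes to Sindre's issue by representation.
The 1/4 is divided into 2 equal shares of 1/8 among Hallvard, Njord.
Hallvard predeceased; the 1/8 allotted to Hallvard's branch passes to Hallvard's issue by representation.
The 1/8 is divided into 3 equal shares of 1/24 among Magnus, Ingeborg, Frida.
Magnus is living and takes 1/24.
Ingeborg is living and takes 1/24.
Frida is living and takes 1/24.
Njord is living and takes 1/8.

Dagny 1/4; Frida 1/24; Ingeborg 1/24; Kolbein 1/12; Liv 1/12; Magnus 1/24; Njord 1/8; Tove 1/4; Trygve 1/12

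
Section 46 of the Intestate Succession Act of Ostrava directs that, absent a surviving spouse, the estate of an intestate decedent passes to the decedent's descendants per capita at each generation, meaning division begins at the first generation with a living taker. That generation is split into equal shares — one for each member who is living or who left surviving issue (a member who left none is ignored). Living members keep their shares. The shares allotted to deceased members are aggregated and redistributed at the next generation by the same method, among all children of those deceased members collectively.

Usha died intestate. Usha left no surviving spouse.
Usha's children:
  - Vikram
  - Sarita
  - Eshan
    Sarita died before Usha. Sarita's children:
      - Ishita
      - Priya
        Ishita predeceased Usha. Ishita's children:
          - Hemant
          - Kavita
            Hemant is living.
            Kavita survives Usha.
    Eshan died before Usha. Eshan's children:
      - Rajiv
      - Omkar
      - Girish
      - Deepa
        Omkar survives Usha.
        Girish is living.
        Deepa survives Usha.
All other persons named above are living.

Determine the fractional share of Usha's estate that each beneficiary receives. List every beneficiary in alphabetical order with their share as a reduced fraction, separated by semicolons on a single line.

There is no surviving spouse, so the entire estate passes to Usha's descendants per capita at each generation.
At generation 1 (Vikram, Sarita, Eshan) there are 3 shares of (1)/3 = 1/3 each.
Living: Vikram — each takes 1/3.
Deceased: Sarita and Eshan. Their combined 2/3 is pooled and carried to generation 2.
At generation 2 (Ishita, Priya, Rajiv, Omkar, Girish, Deepa) there are 6 shares of (2/3)/6 = 1/9 each.
Living: Priya, Rajiv, Omkar, Girish, and Deepa — each takes 1/9.
Deceased: Ishita. That 1/9 share is carried to generation 3.
At generation 3 (Hemant, Kavita) there are 2 shares of (1/9)/2 = 1/18 each.
Living: Hemant and Kavita — each takes 1/18.

Deepa 1/9; Girish 1/9; Hemant 1/18; Kavita 1/18; Omkar 1/9; Priya 1/9; Rajiv 1/9; Vikram 1/3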